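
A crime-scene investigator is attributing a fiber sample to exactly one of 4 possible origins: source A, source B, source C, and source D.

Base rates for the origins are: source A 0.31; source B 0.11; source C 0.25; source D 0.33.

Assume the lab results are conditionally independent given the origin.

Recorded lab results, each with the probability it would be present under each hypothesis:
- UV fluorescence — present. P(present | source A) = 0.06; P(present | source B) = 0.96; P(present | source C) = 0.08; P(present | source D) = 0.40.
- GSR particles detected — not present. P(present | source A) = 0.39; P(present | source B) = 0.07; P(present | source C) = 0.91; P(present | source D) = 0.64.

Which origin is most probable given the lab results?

source B

For each hypothesis, the unnormalized posterior weight is prior × product of the lab result likelihoods (using 1 − P(present | H) for each absent lab result):
  source A: 0.31 × 0.06 × (1 − 0.39) = 0.011346
  source B: 0.11 × 0.96 × (1 − 0.07) = 0.098208
  source C: 0.25 × 0.08 × (1 − 0.91) = 0.0018
  source D: 0.33 × 0.40 × (1 − 0.64) = 0.04752
Normalizing constant Z = 0.011346 + 0.098208 + 0.0018 + 0.04752 = 0.15887.
P(source A | evidence) ≈ 0.011346 / 0.15887 ≈ 0.071
P(source B | evidence) ≈ 0.098208 / 0.15887 ≈ 0.618
P(source C | evidence) ≈ 0.0018 / 0.15887 ≈ 0.011
P(source D | evidence) ≈ 0.04752 / 0.15887 ≈ 0.299
The largest is 0.618, so source B is most probable.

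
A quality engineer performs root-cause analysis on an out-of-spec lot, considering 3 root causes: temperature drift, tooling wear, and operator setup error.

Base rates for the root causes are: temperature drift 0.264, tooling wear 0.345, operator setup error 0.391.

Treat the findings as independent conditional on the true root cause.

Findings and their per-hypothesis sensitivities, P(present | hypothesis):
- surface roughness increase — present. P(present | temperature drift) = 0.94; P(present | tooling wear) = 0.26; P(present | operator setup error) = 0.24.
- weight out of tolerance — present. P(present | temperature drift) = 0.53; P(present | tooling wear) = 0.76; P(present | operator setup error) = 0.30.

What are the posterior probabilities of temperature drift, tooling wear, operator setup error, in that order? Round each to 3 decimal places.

For each hypothesis, the unnormalized posterior weight is prior × product of the finding likelihoods:
  temperature drift: 0.264 × 0.94 × 0.53 = 0.13152
  tooling wear: 0.345 × 0.26 × 0.76 = 0.068172
  operator setup error: 0.391 × 0.24 × 0.30 = 0.028152
Normalizing constant Z = 0.13152 + 0.068172 + 0.028152 = 0.22785.
P(temperature drift | evidence) = 0.13152 / 0.22785 ≈ 0.577
P(tooling wear | evidence) = 0.068172 / 0.22785 ≈ 0.299
P(operator setup error | evidence) = 0.028152 / 0.22785 ≈ 0.124

0.577, 0.299, 0.124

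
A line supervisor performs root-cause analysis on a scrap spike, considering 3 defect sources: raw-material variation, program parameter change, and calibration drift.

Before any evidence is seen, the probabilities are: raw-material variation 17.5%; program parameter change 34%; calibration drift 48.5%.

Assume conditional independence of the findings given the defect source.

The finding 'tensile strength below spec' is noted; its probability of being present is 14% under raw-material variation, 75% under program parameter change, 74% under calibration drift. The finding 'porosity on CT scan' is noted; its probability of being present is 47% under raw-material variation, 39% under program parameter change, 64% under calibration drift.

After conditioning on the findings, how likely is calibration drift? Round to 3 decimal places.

0.674

Multiply each prior by the joint likelihood of the evidence pattern:
  raw-material variation: 0.175 × 0.14 × 0.47 = 0.011515
  program parameter change: 0.340 × 0.75 × 0.39 = 0.09945
  calibration drift: 0.485 × 0.74 × 0.64 = 0.2297
The unnormalized weights sum to 0.34066.
P(calibration drift | evidence) = 0.2297 / 0.34066 ≈ 0.674.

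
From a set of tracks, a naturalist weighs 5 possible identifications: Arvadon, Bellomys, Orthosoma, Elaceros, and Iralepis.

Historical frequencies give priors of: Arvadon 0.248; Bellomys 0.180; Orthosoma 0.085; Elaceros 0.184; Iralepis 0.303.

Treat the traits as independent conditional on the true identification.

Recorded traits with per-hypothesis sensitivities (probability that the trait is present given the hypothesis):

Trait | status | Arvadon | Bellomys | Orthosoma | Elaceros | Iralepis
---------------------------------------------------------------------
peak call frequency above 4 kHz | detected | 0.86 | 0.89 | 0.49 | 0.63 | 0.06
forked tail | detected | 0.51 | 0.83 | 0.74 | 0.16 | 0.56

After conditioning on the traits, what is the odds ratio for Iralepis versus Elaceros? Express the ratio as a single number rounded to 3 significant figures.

0.549

The normalizing constant cancels in an odds ratio, so compute prior × likelihood for the two hypotheses only:
  Iralepis: 0.303 × 0.06 × 0.56 = 0.010181
  Elaceros: 0.184 × 0.63 × 0.16 = 0.018547
Odds(Iralepis : Elaceros) = 0.010181 / 0.018547 ≈ 0.549.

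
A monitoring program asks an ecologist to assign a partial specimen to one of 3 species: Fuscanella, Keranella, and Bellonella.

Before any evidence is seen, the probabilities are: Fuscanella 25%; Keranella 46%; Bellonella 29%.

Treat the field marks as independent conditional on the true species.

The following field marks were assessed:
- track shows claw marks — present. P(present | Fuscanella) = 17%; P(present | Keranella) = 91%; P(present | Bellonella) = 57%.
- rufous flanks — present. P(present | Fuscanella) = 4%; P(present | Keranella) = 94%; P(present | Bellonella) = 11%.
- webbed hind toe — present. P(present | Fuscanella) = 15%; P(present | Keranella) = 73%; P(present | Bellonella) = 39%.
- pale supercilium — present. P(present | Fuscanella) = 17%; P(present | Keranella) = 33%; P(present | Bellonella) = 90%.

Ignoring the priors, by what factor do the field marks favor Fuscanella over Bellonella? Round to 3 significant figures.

0.00788

Joint likelihood of the field mark pattern under each hypothesis:
  Fuscanella: 0.17 × 0.04 × 0.15 × 0.17 = 0.0001734
  Bellonella: 0.57 × 0.11 × 0.39 × 0.90 = 0.022008
Bayes factor = 0.0001734 / 0.022008 ≈ 0.00788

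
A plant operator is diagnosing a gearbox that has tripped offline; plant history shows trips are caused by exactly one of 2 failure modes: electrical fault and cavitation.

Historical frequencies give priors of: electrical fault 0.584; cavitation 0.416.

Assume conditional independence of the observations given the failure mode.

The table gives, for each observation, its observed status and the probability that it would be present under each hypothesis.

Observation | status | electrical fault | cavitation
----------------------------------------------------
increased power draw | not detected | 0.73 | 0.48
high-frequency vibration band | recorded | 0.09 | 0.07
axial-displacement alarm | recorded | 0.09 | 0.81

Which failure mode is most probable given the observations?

cavitation

By Bayes' rule with conditional independence, the unnormalized weight for each hypothesis is prior × ∏ likelihoods (using 1 − P(present | H) for each absent observation):
  electrical fault: 0.584 × (1 − 0.73) × 0.09 × 0.09 = 0.0012772
  cavitation: 0.416 × (1 − 0.48) × 0.07 × 0.81 = 0.012265
Marginal likelihood of the evidence = 0.013543.
P(electrical fault | evidence) ≈ 0.0012772 / 0.013543 ≈ 0.094
P(cavitation | evidence) ≈ 0.012265 / 0.013543 ≈ 0.906
The largest is 0.906, so cavitation is most probable.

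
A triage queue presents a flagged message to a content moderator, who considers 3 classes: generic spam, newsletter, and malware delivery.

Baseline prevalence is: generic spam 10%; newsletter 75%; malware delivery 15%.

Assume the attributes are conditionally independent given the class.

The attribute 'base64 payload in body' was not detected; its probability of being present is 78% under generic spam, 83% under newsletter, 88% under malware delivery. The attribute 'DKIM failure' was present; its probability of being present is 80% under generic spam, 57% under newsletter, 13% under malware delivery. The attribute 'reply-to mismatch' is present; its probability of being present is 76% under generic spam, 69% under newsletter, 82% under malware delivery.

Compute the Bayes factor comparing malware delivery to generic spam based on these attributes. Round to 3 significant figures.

0.0956

The Bayes factor is the ratio of the joint likelihoods of the attribute pattern under the two hypotheses (using 1 − P(present | H) for each absent attribute).
  malware delivery: (1 − 0.88) × 0.13 × 0.82 = 0.012792
  generic spam: (1 − 0.78) × 0.80 × 0.76 = 0.13376
Bayes factor = 0.012792 / 0.13376 ≈ 0.0956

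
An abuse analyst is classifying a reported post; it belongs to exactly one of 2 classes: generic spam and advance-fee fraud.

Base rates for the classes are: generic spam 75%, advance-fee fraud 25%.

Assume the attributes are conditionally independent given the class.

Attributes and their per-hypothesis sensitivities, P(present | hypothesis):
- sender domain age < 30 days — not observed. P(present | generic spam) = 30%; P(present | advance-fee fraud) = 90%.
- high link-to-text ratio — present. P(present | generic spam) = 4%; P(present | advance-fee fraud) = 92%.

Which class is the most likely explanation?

advance-fee fraud

Multiply each prior by the joint likelihood of the attribute pattern (using 1 − P(present | H) for each absent attribute):
  generic spam: 0.750 × (1 − 0.30) × 0.04 = 0.021
  advance-fee fraud: 0.250 × (1 − 0.90) × 0.92 = 0.023
Normalizing constant Z = 0.021 + 0.023 = 0.044.
P(generic spam | evidence) ≈ 0.021 / 0.044 ≈ 0.477
P(advance-fee fraud | evidence) ≈ 0.023 / 0.044 ≈ 0.523
The largest is 0.523, so advance-fee fraud is most probable.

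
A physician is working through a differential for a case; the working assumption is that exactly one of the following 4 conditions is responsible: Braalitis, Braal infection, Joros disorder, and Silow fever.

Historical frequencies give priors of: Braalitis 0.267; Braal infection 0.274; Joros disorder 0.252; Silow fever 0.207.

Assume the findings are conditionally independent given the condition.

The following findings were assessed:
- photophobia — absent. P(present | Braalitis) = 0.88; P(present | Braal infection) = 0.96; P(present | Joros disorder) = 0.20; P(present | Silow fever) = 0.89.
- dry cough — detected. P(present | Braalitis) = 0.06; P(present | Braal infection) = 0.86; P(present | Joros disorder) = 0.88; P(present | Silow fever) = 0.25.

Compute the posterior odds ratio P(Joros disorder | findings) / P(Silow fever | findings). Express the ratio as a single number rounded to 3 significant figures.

31.2

The normalizing constant cancels in an odds ratio, so compute prior × likelihood for the two hypotheses only (using 1 − P(present | H) for each absent finding):
  Joros disorder: 0.252 × (1 − 0.20) × 0.88 = 0.17741
  Silow fever: 0.207 × (1 − 0.89) × 0.25 = 0.0056925
Posterior odds = 0.17741 / 0.0056925 ≈ 31.2.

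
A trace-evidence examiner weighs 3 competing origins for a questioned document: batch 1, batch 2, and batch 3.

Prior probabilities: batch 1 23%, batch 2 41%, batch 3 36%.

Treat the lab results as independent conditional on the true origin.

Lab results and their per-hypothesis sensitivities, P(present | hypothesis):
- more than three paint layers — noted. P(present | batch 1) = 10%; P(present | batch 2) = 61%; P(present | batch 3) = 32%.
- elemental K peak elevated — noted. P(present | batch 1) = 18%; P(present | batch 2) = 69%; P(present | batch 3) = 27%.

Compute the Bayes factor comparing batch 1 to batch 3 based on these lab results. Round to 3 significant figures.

The Bayes factor is the ratio of the joint likelihoods of the lab result pattern under the two hypotheses.
  batch 1: 0.10 × 0.18 = 0.018
  batch 3: 0.32 × 0.27 = 0.0864
Bayes factor = 0.018 / 0.0864 ≈ 0.208

0.208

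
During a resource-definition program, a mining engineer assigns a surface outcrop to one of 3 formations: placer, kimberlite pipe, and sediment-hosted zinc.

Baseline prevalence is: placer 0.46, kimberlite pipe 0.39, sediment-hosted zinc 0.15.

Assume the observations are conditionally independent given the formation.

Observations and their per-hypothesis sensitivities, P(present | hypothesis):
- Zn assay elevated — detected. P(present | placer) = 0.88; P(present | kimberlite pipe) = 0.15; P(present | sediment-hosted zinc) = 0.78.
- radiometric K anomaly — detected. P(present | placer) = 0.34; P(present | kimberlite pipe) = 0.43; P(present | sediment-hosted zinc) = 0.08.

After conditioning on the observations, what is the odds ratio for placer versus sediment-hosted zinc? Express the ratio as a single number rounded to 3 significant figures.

14.7

Posterior odds equal prior odds times the likelihood ratio; only the two competing hypotheses matter.
  placer: 0.46 × 0.88 × 0.34 = 0.13763
  sediment-hosted zinc: 0.15 × 0.78 × 0.08 = 0.00936
Posterior odds = 0.13763 / 0.00936 ≈ 14.7.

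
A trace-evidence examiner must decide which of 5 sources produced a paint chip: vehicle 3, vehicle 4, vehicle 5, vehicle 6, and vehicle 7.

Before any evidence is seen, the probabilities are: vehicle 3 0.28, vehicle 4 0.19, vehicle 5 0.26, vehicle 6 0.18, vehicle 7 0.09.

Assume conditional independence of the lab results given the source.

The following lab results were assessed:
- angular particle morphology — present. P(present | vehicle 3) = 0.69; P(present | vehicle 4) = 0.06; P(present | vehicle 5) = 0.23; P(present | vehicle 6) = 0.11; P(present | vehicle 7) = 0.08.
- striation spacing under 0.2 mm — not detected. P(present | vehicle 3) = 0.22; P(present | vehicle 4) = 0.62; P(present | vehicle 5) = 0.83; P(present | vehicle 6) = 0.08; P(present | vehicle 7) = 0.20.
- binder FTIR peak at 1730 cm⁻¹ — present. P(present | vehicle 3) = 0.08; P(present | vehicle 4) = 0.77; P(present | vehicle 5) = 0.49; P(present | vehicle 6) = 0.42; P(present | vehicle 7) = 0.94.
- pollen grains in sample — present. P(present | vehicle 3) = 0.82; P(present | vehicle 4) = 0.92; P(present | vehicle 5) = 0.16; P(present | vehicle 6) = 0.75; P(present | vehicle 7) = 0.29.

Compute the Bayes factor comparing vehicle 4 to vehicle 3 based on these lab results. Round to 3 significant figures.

Joint likelihood of the lab result pattern under each hypothesis (using 1 − P(present | H) for each absent lab result):
  vehicle 4: 0.06 × (1 − 0.62) × 0.77 × 0.92 = 0.016152
  vehicle 3: 0.69 × (1 − 0.22) × 0.08 × 0.82 = 0.035306
Bayes factor = 0.016152 / 0.035306 ≈ 0.457

0.457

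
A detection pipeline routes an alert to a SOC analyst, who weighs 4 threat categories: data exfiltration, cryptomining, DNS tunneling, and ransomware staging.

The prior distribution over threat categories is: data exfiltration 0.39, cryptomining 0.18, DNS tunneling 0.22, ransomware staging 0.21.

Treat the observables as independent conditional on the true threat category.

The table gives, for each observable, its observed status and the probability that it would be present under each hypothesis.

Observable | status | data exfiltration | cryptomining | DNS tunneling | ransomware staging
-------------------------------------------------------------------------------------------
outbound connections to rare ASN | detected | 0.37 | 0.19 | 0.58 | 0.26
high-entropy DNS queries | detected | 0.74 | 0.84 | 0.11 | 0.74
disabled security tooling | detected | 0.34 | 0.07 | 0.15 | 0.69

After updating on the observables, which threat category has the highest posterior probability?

For each hypothesis, the unnormalized posterior weight is prior × product of the observable likelihoods:
  data exfiltration: 0.39 × 0.37 × 0.74 × 0.34 = 0.036306
  cryptomining: 0.18 × 0.19 × 0.84 × 0.07 = 0.002011
  DNS tunneling: 0.22 × 0.58 × 0.11 × 0.15 = 0.0021054
  ransomware staging: 0.21 × 0.26 × 0.74 × 0.69 = 0.027879
The unnormalized weights sum to 0.068301.
P(data exfiltration | evidence) ≈ 0.036306 / 0.068301 ≈ 0.532
P(cryptomining | evidence) ≈ 0.002011 / 0.068301 ≈ 0.029
P(DNS tunneling | evidence) ≈ 0.0021054 / 0.068301 ≈ 0.031
P(ransomware staging | evidence) ≈ 0.027879 / 0.068301 ≈ 0.408
The largest is 0.532, so data exfiltration is most probable.

data exfiltration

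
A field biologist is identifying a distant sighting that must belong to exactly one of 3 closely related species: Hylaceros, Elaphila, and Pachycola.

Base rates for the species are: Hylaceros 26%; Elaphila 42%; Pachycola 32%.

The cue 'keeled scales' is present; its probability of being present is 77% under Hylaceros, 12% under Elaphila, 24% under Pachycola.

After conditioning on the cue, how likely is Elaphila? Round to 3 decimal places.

0.154

Multiply each prior by the likelihood of the cue:
  Hylaceros: 0.26 × 0.77 = 0.2002
  Elaphila: 0.42 × 0.12 = 0.0504
  Pachycola: 0.32 × 0.24 = 0.0768
Normalizing constant Z = 0.2002 + 0.0504 + 0.0768 = 0.3274.
P(Elaphila | evidence) = 0.0504 / 0.3274 ≈ 0.154.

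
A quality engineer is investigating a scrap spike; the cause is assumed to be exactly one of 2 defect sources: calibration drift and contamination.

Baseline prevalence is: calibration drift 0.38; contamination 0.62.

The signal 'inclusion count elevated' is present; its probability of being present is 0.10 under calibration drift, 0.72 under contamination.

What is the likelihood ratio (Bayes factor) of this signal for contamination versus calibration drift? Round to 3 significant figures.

Likelihood of this signal under each hypothesis:
  contamination: 0.72
  calibration drift: 0.1
Bayes factor = 0.72 / 0.1 ≈ 7.20

7.20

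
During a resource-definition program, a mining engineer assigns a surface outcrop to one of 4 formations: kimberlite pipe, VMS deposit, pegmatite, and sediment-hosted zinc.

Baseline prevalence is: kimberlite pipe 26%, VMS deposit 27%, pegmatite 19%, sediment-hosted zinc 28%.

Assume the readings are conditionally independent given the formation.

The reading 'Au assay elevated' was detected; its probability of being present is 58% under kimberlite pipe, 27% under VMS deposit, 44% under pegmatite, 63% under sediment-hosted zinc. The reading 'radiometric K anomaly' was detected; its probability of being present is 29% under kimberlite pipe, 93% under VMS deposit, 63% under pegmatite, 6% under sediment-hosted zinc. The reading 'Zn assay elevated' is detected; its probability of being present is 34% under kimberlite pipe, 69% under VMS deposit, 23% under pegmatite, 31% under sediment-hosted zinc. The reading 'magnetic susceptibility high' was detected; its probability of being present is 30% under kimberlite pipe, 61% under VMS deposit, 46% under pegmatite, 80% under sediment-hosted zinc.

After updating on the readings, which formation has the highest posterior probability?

VMS deposit

Multiply each prior by the joint likelihood of the reading pattern:
  kimberlite pipe: 0.26 × 0.58 × 0.29 × 0.34 × 0.30 = 0.0044607
  VMS deposit: 0.27 × 0.27 × 0.93 × 0.69 × 0.61 = 0.028536
  pegmatite: 0.19 × 0.44 × 0.63 × 0.23 × 0.46 = 0.0055723
  sediment-hosted zinc: 0.28 × 0.63 × 0.06 × 0.31 × 0.80 = 0.0026248
Normalizing constant Z = 0.0044607 + 0.028536 + 0.0055723 + 0.0026248 = 0.041194.
P(kimberlite pipe | evidence) ≈ 0.0044607 / 0.041194 ≈ 0.108
P(VMS deposit | evidence) ≈ 0.028536 / 0.041194 ≈ 0.693
P(pegmatite | evidence) ≈ 0.0055723 / 0.041194 ≈ 0.135
P(sediment-hosted zinc | evidence) ≈ 0.0026248 / 0.041194 ≈ 0.064
The largest is 0.693, so VMS deposit is most probable.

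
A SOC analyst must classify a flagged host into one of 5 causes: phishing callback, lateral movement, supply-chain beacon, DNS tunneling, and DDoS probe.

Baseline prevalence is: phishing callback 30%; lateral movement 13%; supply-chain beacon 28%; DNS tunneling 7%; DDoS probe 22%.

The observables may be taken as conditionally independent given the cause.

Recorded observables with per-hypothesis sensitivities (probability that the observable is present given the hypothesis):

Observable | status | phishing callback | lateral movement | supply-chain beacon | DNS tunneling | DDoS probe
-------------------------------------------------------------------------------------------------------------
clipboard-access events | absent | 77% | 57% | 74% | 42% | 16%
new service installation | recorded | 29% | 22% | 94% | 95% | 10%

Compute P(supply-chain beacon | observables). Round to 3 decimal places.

0.434

For each hypothesis, the unnormalized posterior weight is prior × product of the observable likelihoods (using 1 − P(present | H) for each absent observable):
  phishing callback: 0.30 × (1 − 0.77) × 0.29 = 0.02001
  lateral movement: 0.13 × (1 − 0.57) × 0.22 = 0.012298
  supply-chain beacon: 0.28 × (1 − 0.74) × 0.94 = 0.068432
  DNS tunneling: 0.07 × (1 − 0.42) × 0.95 = 0.03857
  DDoS probe: 0.22 × (1 − 0.16) × 0.10 = 0.01848
Marginal likelihood of the evidence = 0.15779.
P(supply-chain beacon | evidence) = 0.068432 / 0.15779 ≈ 0.434.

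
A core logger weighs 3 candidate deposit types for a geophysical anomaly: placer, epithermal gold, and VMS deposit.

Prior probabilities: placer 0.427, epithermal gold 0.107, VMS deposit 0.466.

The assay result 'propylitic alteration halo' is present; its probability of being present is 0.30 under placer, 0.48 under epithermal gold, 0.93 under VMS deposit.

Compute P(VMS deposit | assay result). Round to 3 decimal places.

0.707

By Bayes' rule, the unnormalized weight for each hypothesis is prior × likelihood:
  placer: 0.427 × 0.30 = 0.1281
  epithermal gold: 0.107 × 0.48 = 0.05136
  VMS deposit: 0.466 × 0.93 = 0.43338
The unnormalized weights sum to 0.61284.
P(VMS deposit | evidence) = 0.43338 / 0.61284 ≈ 0.707.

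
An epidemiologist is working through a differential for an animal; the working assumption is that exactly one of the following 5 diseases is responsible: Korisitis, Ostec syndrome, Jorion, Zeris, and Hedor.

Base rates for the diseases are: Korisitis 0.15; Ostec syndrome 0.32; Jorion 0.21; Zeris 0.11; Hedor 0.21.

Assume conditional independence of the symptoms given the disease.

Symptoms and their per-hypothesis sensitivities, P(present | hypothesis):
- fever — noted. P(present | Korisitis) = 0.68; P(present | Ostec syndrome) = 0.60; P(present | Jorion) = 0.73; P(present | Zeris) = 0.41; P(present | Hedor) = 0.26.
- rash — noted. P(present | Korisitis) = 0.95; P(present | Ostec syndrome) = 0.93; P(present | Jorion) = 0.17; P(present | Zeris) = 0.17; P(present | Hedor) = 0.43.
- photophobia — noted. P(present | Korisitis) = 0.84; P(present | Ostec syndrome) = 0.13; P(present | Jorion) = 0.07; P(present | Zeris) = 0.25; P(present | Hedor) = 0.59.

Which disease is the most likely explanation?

By Bayes' rule with conditional independence, the unnormalized weight for each hypothesis is prior × ∏ likelihoods:
  Korisitis: 0.15 × 0.68 × 0.95 × 0.84 = 0.081396
  Ostec syndrome: 0.32 × 0.60 × 0.93 × 0.13 = 0.023213
  Jorion: 0.21 × 0.73 × 0.17 × 0.07 = 0.0018243
  Zeris: 0.11 × 0.41 × 0.17 × 0.25 = 0.0019167
  Hedor: 0.21 × 0.26 × 0.43 × 0.59 = 0.013852
The unnormalized weights sum to 0.1222.
P(Korisitis | evidence) ≈ 0.081396 / 0.1222 ≈ 0.666
P(Ostec syndrome | evidence) ≈ 0.023213 / 0.1222 ≈ 0.190
P(Jorion | evidence) ≈ 0.0018243 / 0.1222 ≈ 0.015
P(Zeris | evidence) ≈ 0.0019167 / 0.1222 ≈ 0.016
P(Hedor | evidence) ≈ 0.013852 / 0.1222 ≈ 0.113
The largest is 0.666, so Korisitis is most probable.

Korisitis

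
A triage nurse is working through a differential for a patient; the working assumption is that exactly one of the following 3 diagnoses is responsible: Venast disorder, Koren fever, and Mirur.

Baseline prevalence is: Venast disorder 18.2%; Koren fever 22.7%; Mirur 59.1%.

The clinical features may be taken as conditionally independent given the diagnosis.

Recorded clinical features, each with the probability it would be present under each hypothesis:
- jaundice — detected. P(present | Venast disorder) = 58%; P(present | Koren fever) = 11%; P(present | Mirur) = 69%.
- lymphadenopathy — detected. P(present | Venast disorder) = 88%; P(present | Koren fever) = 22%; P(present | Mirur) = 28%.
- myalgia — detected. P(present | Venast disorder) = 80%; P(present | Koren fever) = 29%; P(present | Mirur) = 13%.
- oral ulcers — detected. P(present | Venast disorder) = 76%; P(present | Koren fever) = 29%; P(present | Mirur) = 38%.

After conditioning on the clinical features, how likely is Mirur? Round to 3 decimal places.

For each hypothesis, the unnormalized posterior weight is prior × product of the clinical feature likelihoods:
  Venast disorder: 0.182 × 0.58 × 0.88 × 0.80 × 0.76 = 0.056479
  Koren fever: 0.227 × 0.11 × 0.22 × 0.29 × 0.29 = 0.00046199
  Mirur: 0.591 × 0.69 × 0.28 × 0.13 × 0.38 = 0.0056406
The unnormalized weights sum to 0.062581.
P(Mirur | evidence) = 0.0056406 / 0.062581 ≈ 0.090.

0.090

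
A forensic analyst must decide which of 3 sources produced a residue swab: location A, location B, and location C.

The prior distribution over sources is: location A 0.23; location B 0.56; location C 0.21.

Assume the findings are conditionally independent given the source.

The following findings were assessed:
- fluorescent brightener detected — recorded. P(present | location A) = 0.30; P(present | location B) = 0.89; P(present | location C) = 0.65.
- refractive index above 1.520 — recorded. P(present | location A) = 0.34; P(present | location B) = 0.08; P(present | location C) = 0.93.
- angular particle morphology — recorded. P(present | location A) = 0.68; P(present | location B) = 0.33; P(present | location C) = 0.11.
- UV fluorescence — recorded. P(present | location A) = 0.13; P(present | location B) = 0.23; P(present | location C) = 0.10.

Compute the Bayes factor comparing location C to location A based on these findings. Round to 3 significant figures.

Take the product of per-finding likelihoods under each hypothesis, then divide.
  location C: 0.65 × 0.93 × 0.11 × 0.10 = 0.0066495
  location A: 0.30 × 0.34 × 0.68 × 0.13 = 0.0090168
Bayes factor = 0.0066495 / 0.0090168 ≈ 0.737

0.737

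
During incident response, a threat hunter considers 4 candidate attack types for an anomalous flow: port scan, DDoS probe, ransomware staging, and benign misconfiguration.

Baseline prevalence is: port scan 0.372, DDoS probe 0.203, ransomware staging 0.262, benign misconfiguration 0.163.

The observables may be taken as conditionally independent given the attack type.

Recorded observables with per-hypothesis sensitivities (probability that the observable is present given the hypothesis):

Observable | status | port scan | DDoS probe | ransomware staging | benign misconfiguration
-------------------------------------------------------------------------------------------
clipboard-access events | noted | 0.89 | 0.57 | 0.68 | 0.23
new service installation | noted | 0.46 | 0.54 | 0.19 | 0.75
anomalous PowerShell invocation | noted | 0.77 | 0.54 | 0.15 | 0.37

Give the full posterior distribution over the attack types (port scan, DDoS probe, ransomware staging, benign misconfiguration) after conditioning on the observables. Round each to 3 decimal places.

0.704, 0.203, 0.030, 0.062

Multiply each prior by the joint likelihood of the observable pattern:
  port scan: 0.372 × 0.89 × 0.46 × 0.77 = 0.11727
  DDoS probe: 0.203 × 0.57 × 0.54 × 0.54 = 0.033741
  ransomware staging: 0.262 × 0.68 × 0.19 × 0.15 = 0.0050776
  benign misconfiguration: 0.163 × 0.23 × 0.75 × 0.37 = 0.010403
Marginal likelihood of the evidence = 0.16649.
P(port scan | evidence) = 0.11727 / 0.16649 ≈ 0.704
P(DDoS probe | evidence) = 0.033741 / 0.16649 ≈ 0.203
P(ransomware staging | evidence) = 0.0050776 / 0.16649 ≈ 0.030
P(benign misconfiguration | evidence) = 0.010403 / 0.16649 ≈ 0.062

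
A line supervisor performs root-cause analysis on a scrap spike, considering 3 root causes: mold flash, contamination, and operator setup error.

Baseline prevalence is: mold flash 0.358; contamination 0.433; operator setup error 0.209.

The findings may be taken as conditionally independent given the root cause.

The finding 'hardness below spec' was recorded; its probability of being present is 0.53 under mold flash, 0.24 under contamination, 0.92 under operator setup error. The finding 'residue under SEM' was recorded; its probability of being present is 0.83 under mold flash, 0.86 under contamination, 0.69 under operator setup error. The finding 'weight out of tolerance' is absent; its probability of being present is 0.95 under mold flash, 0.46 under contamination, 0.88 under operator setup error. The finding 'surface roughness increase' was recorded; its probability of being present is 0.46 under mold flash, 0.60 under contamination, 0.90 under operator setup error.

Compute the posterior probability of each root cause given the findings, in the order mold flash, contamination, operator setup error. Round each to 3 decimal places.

0.077, 0.617, 0.305

Multiply each prior by the joint likelihood of the evidence pattern (using 1 − P(present | H) for each absent finding):
  mold flash: 0.358 × 0.53 × 0.83 × (1 − 0.95) × 0.46 = 0.0036221
  contamination: 0.433 × 0.24 × 0.86 × (1 − 0.46) × 0.60 = 0.028956
  operator setup error: 0.209 × 0.92 × 0.69 × (1 − 0.88) × 0.90 = 0.014329
Normalizing constant Z = 0.0036221 + 0.028956 + 0.014329 = 0.046907.
P(mold flash | evidence) = 0.0036221 / 0.046907 ≈ 0.077
P(contamination | evidence) = 0.028956 / 0.046907 ≈ 0.617
P(operator setup error | evidence) = 0.014329 / 0.046907 ≈ 0.305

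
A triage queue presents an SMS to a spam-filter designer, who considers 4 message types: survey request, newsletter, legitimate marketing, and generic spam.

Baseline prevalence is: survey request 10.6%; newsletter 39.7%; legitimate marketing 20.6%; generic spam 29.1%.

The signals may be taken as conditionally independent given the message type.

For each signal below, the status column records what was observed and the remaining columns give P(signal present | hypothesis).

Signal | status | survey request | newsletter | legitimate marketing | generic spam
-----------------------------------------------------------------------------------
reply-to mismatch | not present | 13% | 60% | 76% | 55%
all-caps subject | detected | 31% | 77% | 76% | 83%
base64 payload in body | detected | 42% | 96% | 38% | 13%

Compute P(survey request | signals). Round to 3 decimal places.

0.076

For each hypothesis, the unnormalized posterior weight is prior × product of the signal likelihoods (using 1 − P(present | H) for each absent signal):
  survey request: 0.106 × (1 − 0.13) × 0.31 × 0.42 = 0.012007
  newsletter: 0.397 × (1 − 0.60) × 0.77 × 0.96 = 0.11738
  legitimate marketing: 0.206 × (1 − 0.76) × 0.76 × 0.38 = 0.014278
  generic spam: 0.291 × (1 − 0.55) × 0.83 × 0.13 = 0.01413
The unnormalized weights sum to 0.1578.
P(survey request | evidence) = 0.012007 / 0.1578 ≈ 0.076.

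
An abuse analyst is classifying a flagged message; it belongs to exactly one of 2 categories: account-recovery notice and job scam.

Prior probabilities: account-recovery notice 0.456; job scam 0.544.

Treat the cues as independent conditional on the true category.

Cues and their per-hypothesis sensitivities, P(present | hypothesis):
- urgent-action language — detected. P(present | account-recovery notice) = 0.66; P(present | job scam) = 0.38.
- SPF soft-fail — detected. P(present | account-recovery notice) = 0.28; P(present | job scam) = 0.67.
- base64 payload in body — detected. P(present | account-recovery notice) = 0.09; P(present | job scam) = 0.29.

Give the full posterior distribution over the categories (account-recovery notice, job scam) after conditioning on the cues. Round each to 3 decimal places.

0.159, 0.841

For each hypothesis, the unnormalized posterior weight is prior × product of the cue likelihoods:
  account-recovery notice: 0.456 × 0.66 × 0.28 × 0.09 = 0.0075842
  job scam: 0.544 × 0.38 × 0.67 × 0.29 = 0.040166
Normalizing constant Z = 0.0075842 + 0.040166 = 0.04775.
P(account-recovery notice | evidence) = 0.0075842 / 0.04775 ≈ 0.159
P(job scam | evidence) = 0.040166 / 0.04775 ≈ 0.841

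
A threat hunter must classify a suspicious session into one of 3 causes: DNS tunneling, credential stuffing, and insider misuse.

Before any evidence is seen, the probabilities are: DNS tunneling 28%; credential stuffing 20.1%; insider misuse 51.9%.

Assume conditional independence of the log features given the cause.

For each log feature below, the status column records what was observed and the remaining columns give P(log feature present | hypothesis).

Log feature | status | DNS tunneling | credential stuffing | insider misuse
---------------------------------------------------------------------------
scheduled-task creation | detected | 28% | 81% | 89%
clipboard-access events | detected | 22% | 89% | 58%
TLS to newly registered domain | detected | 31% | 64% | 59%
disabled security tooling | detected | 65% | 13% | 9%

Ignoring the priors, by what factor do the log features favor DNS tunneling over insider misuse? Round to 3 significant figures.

The Bayes factor is the ratio of the joint likelihoods of the log feature pattern under the two hypotheses.
  DNS tunneling: 0.28 × 0.22 × 0.31 × 0.65 = 0.012412
  insider misuse: 0.89 × 0.58 × 0.59 × 0.09 = 0.02741
Bayes factor = 0.012412 / 0.02741 ≈ 0.453

0.453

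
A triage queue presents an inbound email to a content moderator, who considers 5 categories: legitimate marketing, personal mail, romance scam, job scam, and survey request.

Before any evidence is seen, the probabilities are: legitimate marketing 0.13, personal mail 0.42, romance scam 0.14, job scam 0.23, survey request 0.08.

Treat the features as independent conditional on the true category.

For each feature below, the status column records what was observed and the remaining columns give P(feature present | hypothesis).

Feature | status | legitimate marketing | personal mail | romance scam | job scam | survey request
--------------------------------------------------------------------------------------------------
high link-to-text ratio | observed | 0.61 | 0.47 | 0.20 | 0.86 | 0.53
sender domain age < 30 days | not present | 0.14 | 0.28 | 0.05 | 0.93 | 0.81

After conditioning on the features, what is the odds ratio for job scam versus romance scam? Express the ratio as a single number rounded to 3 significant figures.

0.521

Posterior odds equal prior odds times the likelihood ratio; only the two competing hypotheses matter (using 1 − P(present | H) for each absent feature).
  job scam: 0.23 × 0.86 × (1 − 0.93) = 0.013846
  romance scam: 0.14 × 0.20 × (1 − 0.05) = 0.0266
Posterior odds = 0.013846 / 0.0266 ≈ 0.521.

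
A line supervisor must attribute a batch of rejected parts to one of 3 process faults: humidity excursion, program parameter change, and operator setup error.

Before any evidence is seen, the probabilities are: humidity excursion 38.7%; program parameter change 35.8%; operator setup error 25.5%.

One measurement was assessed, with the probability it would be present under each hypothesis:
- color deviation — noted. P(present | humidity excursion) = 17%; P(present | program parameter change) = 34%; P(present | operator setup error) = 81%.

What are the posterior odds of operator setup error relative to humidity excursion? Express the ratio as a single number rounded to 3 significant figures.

Posterior odds equal prior odds times the likelihood ratio; only the two competing hypotheses matter.
  operator setup error: 0.255 × 0.81 = 0.20655
  humidity excursion: 0.387 × 0.17 = 0.06579
Odds(operator setup error : humidity excursion) = 0.20655 / 0.06579 ≈ 3.14.

3.14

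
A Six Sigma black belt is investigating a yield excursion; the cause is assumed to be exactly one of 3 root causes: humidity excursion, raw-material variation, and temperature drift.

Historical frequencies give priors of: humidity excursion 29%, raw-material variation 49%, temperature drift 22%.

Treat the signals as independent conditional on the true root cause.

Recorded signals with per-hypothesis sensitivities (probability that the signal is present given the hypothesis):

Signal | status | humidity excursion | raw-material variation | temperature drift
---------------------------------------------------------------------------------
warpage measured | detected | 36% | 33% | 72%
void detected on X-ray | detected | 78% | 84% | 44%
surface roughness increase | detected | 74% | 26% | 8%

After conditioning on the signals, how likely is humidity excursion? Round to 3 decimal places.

By Bayes' rule with conditional independence, the unnormalized weight for each hypothesis is prior × ∏ likelihoods:
  humidity excursion: 0.29 × 0.36 × 0.78 × 0.74 = 0.06026
  raw-material variation: 0.49 × 0.33 × 0.84 × 0.26 = 0.035315
  temperature drift: 0.22 × 0.72 × 0.44 × 0.08 = 0.0055757
Marginal likelihood of the evidence = 0.10115.
P(humidity excursion | evidence) = 0.06026 / 0.10115 ≈ 0.596.

0.596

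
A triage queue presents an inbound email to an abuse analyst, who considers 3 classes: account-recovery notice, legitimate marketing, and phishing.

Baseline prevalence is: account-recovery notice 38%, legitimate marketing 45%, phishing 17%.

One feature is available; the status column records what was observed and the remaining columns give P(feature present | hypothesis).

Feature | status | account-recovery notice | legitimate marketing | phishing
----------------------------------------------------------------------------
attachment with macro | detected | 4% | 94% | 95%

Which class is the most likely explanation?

legitimate marketing

For each hypothesis, the unnormalized posterior weight is prior × likelihood:
  account-recovery notice: 0.38 × 0.04 = 0.0152
  legitimate marketing: 0.45 × 0.94 = 0.423
  phishing: 0.17 × 0.95 = 0.1615
The unnormalized weights sum to 0.5997.
P(account-recovery notice | evidence) ≈ 0.0152 / 0.5997 ≈ 0.025
P(legitimate marketing | evidence) ≈ 0.423 / 0.5997 ≈ 0.705
P(phishing | evidence) ≈ 0.1615 / 0.5997 ≈ 0.269
The largest is 0.705, so legitimate marketing is most probable.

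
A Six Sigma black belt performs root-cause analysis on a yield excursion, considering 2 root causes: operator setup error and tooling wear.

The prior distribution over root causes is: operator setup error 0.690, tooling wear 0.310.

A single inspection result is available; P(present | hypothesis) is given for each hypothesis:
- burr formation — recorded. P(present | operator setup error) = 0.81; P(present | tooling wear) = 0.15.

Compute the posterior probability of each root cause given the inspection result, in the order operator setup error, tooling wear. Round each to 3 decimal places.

0.923, 0.077

For each hypothesis, the unnormalized posterior weight is prior × likelihood:
  operator setup error: 0.690 × 0.81 = 0.5589
  tooling wear: 0.310 × 0.15 = 0.0465
Normalizing constant Z = 0.5589 + 0.0465 = 0.6054.
P(operator setup error | evidence) = 0.5589 / 0.6054 ≈ 0.923
P(tooling wear | evidence) = 0.0465 / 0.6054 ≈ 0.077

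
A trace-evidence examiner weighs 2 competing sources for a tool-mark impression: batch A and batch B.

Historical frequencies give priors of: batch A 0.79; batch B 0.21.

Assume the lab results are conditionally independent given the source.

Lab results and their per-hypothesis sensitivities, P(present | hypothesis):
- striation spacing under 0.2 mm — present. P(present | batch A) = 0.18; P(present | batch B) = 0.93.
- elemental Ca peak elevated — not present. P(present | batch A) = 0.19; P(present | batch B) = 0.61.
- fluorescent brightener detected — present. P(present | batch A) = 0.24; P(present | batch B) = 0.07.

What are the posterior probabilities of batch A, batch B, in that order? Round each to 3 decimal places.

By Bayes' rule with conditional independence, the unnormalized weight for each hypothesis is prior × ∏ likelihoods (using 1 − P(present | H) for each absent lab result):
  batch A: 0.79 × 0.18 × (1 − 0.19) × 0.24 = 0.027644
  batch B: 0.21 × 0.93 × (1 − 0.61) × 0.07 = 0.0053317
Marginal likelihood of the evidence = 0.032975.
P(batch A | evidence) = 0.027644 / 0.032975 ≈ 0.838
P(batch B | evidence) = 0.0053317 / 0.032975 ≈ 0.162

0.838, 0.162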